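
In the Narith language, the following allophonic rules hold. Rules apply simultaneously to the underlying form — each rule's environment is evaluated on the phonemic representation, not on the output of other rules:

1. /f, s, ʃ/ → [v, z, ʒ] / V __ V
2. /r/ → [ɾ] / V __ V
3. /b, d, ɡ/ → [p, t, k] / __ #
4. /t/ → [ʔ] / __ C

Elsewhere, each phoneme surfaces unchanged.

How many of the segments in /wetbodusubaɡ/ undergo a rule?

3

Segments that undergo a rule: /t/ → [ʔ] (rule 4); /s/ → [z] (rule 1); /ɡ/ → [k] (rule 3).
All other segments surface unchanged.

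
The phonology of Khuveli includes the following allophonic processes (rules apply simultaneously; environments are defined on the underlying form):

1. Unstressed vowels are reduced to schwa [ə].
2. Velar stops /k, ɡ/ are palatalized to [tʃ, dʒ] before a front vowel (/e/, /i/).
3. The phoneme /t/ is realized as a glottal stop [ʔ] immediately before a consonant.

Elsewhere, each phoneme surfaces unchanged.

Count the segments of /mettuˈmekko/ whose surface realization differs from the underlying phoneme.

Segments that undergo a rule: /e/ → [ə] (rule 1); /t/ → [ʔ] (rule 3); /u/ → [ə] (rule 1); /o/ → [ə] (rule 1).
All other segments surface unchanged.

4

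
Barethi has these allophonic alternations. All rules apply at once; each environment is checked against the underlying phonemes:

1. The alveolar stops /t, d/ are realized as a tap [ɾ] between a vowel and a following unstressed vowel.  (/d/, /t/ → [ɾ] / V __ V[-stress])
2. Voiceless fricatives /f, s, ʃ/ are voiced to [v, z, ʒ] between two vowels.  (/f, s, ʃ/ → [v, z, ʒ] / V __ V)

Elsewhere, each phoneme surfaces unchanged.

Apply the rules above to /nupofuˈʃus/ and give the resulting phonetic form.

[nupovuˈʒus]

/f/ (between /o/ and /u/): between two vowels, so rule 2 applies → [v].
/ʃ/ meets the environment for rule 2 (between two vowels) → [ʒ].
/s/ (word-final) fails the environment for rule 2, so it stays [s].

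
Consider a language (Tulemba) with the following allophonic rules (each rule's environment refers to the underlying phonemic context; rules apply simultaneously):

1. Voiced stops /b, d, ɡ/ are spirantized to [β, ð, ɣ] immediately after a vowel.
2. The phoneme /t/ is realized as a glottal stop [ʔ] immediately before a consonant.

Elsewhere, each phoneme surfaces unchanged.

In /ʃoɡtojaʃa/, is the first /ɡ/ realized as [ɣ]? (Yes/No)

Yes

Rule 1 applies to /ɡ/ (between /o/ and /t/: immediately after a vowel) → [ɣ].
The actual realization is [ɣ], which matches [ɣ].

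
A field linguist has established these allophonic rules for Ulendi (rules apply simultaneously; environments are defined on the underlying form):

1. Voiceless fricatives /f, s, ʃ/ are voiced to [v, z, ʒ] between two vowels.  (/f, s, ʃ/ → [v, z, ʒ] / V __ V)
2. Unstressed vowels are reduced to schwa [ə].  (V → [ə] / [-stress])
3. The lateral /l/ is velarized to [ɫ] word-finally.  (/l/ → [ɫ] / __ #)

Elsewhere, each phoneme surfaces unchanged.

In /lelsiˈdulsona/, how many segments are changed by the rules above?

Segments that undergo a rule: /e/ → [ə] (rule 2); /i/ → [ə] (rule 2); /o/ → [ə] (rule 2); /a/ → [ə] (rule 2).
All other segments surface unchanged.

4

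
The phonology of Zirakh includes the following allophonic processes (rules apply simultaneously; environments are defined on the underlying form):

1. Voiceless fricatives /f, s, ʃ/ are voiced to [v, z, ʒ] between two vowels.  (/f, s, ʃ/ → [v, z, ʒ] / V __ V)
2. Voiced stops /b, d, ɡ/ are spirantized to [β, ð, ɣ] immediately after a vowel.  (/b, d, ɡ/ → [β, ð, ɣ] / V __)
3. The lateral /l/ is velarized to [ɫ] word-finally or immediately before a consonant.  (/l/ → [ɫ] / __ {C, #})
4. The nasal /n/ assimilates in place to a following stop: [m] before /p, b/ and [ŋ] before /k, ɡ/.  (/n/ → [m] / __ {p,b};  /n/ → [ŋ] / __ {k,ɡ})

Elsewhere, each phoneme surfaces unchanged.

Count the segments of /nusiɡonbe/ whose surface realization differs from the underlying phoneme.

3

Segments that undergo a rule: /s/ → [z] (rule 1); /ɡ/ → [ɣ] (rule 2); /n/ → [m] (rule 4).
All other segments surface unchanged.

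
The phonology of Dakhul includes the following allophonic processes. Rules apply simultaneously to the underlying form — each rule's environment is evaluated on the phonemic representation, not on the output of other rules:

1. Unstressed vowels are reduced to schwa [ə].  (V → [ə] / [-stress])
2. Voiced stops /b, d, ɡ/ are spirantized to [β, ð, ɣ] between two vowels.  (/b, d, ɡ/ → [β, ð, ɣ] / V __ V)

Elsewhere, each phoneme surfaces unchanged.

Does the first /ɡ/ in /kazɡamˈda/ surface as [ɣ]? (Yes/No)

/ɡ/ (between /z/ and /a/) is in the target of rule 2 but the environment (between two vowels) is not met → [ɡ].
The actual realization is [ɡ], not [ɣ].

No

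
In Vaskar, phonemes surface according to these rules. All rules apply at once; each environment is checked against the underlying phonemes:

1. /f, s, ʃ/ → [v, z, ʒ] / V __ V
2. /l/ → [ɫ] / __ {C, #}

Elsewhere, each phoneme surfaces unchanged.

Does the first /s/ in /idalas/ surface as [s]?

Yes

/s/ (word-final) fails the environment for rule 1, so it stays [s].
The actual realization is [s], which matches [s].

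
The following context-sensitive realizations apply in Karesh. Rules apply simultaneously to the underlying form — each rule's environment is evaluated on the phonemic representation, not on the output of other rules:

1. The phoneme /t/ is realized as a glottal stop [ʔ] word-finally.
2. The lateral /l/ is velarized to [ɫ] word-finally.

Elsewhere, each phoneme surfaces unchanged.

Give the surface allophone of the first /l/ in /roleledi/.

/l/ (between /o/ and /e/): rule 2 targets it, but not word-finally → unchanged [l].

[l]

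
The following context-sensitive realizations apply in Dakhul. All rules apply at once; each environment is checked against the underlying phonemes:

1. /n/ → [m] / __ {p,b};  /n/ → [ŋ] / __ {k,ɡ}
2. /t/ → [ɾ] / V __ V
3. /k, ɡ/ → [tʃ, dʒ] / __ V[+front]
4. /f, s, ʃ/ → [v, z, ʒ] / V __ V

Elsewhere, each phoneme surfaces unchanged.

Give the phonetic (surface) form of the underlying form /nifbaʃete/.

[nifbaʒeɾe]

/n/ (word-initial) is in the target of rule 1 but the environment (before a labial or velar stop) is not met → [n].
/i/ (between /n/ and /f/) is unaffected → [i].
/f/ (between /i/ and /b/) is in the target of rule 4 but the environment (between two vowels) is not met → [f].
/b/ stays [b].
/a/ (between /b/ and /ʃ/): no rule targets it → [a].
/ʃ/ — between /a/ and /e/, between two vowels — surfaces as [ʒ] (rule 4).
/e/ stays [e].
/t/ (between /e/ and /e/) occurs between two vowels → [ɾ] by rule 2.
/e/ stays [e].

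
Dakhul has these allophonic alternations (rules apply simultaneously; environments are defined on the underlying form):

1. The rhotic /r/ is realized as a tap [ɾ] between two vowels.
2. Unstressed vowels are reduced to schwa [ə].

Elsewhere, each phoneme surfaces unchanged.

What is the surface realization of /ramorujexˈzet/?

[rəməɾəjəxˈzet]

/r/ (word-initial) fails the environment for rule 1, so it stays [r].
/a/ — between /r/ and /m/, in an unstressed syllable — surfaces as [ə] (rule 2).
/m/ (between /a/ and /o/) is unaffected → [m].
/o/ (between /m/ and /r/) occurs in an unstressed syllable → [ə] by rule 2.
/r/ meets the environment for rule 1 (between two vowels) → [ɾ].
/u/ meets the environment for rule 2 (in an unstressed syllable) → [ə].
/j/ (between /u/ and /e/) is unaffected → [j].
/e/ meets the environment for rule 2 (in an unstressed syllable) → [ə].
/x/ (between /e/ and /z/) is unaffected → [x].
/z/ stays [z].
/e/ (between /z/ and /t/) fails the environment for rule 2, so it stays [e].
/t/ — not in any rule's target class → [t].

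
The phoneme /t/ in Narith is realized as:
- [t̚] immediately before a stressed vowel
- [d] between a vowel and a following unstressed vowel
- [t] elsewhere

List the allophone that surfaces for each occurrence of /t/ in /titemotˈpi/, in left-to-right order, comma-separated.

Occurrence 1 (position 1): no conditioning environment matches → elsewhere allophone [t].
Occurrence 2 (position 3): between a vowel and a following unstressed vowel → [d].
Occurrence 3 (position 7): no conditioning environment matches → elsewhere allophone [t].

[t], [d], [t]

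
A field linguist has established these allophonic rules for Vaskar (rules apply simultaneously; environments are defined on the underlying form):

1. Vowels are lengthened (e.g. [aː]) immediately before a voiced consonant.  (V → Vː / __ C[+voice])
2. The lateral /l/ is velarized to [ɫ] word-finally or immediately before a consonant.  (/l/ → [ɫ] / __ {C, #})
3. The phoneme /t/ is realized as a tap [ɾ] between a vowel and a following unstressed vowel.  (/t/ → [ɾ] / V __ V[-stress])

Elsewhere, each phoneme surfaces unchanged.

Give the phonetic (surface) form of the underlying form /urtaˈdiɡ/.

[uːrtaːˈdiːɡ]

/u/ meets the environment for rule 1 (before a voiced consonant) → [uː].
/r/ stays [r].
/t/ — between /r/ and /a/; rule 3 does not apply here → [t].
Rule 1 applies to /a/ (between /t/ and /d/: before a voiced consonant) → [aː].
/d/ stays [d].
/i/ (between /d/ and /ɡ/) occurs before a voiced consonant → [iː] by rule 1.
/ɡ/ stays [ɡ].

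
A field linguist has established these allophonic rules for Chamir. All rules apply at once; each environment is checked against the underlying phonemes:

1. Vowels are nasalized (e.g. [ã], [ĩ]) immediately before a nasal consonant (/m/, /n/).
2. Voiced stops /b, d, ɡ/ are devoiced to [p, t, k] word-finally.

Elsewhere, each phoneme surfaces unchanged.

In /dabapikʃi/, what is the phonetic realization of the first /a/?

/a/ (between /d/ and /b/) is in the target of rule 1 but the environment (before a nasal consonant) is not met → [a].

[a]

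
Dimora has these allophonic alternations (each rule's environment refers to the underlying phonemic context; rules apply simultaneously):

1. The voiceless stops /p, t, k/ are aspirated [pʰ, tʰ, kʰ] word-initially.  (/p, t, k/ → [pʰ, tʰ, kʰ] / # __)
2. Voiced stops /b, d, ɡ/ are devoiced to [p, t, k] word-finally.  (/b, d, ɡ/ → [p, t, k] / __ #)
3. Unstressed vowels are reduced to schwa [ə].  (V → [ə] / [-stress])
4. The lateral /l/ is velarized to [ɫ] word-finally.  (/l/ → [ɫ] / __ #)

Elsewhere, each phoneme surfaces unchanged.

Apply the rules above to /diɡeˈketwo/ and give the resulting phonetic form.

/d/ — word-initial; rule 2 does not apply here → [d].
Rule 3 applies to /i/ (between /d/ and /ɡ/: in an unstressed syllable) → [ə].
/ɡ/ — between /i/ and /e/; rule 2 does not apply here → [ɡ].
/e/ meets the environment for rule 3 (in an unstressed syllable) → [ə].
/k/ — between /e/ and /e/; rule 1 does not apply here → [k].
/e/ (between /k/ and /t/) is in the target of rule 3 but the environment (in an unstressed syllable) is not met → [e].
/t/ — between /e/ and /w/; rule 1 does not apply here → [t].
/w/ — not in any rule's target class → [w].
/o/ (word-final) occurs in an unstressed syllable → [ə] by rule 3.

[dəɡəˈketwə]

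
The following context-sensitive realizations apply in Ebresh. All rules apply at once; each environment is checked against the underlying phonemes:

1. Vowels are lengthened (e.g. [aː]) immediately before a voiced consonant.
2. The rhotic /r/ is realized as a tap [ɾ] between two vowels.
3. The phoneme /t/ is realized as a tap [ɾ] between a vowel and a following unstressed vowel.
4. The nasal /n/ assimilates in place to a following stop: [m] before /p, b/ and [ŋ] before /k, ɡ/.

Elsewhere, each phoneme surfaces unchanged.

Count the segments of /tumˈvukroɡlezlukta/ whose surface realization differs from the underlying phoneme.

Segments that undergo a rule: /u/ → [uː] (rule 1); /o/ → [oː] (rule 1); /e/ → [eː] (rule 1).
All other segments surface unchanged.

3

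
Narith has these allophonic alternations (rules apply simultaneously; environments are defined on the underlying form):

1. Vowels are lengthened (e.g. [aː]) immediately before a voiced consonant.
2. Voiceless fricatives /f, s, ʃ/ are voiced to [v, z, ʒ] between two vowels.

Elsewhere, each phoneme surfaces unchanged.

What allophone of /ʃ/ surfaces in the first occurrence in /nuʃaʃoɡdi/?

/ʃ/ — between /u/ and /a/, between two vowels — surfaces as [ʒ] (rule 2).

[ʒ]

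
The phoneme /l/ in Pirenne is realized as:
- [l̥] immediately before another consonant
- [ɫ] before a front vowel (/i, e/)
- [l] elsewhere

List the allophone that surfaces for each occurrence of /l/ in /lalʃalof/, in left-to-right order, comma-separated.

Occurrence 1 (position 1): no conditioning environment matches → elsewhere allophone [l].
Occurrence 2 (position 3): immediately before another consonant → [l̥].
Occurrence 3 (position 6): no conditioning environment matches → elsewhere allophone [l].

[l], [l̥], [l]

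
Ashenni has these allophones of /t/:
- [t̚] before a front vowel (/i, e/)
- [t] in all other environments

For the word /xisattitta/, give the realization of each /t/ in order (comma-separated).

Occurrence 1 (position 5): no conditioning environment matches → elsewhere allophone [t].
Occurrence 2 (position 6): before a front vowel (/i, e/) → [t̚].
Occurrence 3 (position 8): no conditioning environment matches → elsewhere allophone [t].
Occurrence 4 (position 9): no conditioning environment matches → elsewhere allophone [t].

[t], [t̚], [t], [t]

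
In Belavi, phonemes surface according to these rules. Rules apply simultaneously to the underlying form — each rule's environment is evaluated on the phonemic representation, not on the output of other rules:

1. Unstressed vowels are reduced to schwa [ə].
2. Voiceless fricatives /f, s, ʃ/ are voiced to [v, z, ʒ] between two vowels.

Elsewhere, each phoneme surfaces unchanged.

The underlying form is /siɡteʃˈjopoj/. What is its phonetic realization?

/s/ — word-initial; rule 2 does not apply here → [s].
/i/ (between /s/ and /ɡ/) occurs in an unstressed syllable → [ə] by rule 1.
/ɡ/ (between /i/ and /t/) is unaffected → [ɡ].
/t/ (between /ɡ/ and /e/) is unaffected → [t].
/e/ (between /t/ and /ʃ/) occurs in an unstressed syllable → [ə] by rule 1.
/ʃ/ (between /e/ and /j/) fails the environment for rule 2, so it stays [ʃ].
/j/ (between /ʃ/ and /o/) is unaffected → [j].
/o/ (between /j/ and /p/) is in the target of rule 1 but the environment (in an unstressed syllable) is not met → [o].
/p/ (between /o/ and /o/) is unaffected → [p].
/o/ (between /p/ and /j/): in an unstressed syllable, so rule 1 applies → [ə].
/j/ (word-final) is unaffected → [j].

[səɡtəʃˈjopəj]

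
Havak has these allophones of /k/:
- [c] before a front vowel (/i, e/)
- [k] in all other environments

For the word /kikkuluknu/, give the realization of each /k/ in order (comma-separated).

Occurrence 1 (position 1): before a front vowel → [c].
Occurrence 2 (position 3): no conditioning environment matches → elsewhere allophone [k].
Occurrence 3 (position 4): no conditioning environment matches → elsewhere allophone [k].
Occurrence 4 (position 8): no conditioning environment matches → elsewhere allophone [k].

[c], [k], [k], [k]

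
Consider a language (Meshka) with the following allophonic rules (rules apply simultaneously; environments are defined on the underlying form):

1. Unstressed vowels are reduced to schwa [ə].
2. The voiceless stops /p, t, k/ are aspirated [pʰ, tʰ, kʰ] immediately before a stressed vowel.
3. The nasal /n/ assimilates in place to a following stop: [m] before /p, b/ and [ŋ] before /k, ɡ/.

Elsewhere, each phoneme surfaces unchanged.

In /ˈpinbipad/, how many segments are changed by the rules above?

4

Segments that undergo a rule: /p/ → [pʰ] (rule 2); /n/ → [m] (rule 3); /i/ → [ə] (rule 1); /a/ → [ə] (rule 1).
All other segments surface unchanged.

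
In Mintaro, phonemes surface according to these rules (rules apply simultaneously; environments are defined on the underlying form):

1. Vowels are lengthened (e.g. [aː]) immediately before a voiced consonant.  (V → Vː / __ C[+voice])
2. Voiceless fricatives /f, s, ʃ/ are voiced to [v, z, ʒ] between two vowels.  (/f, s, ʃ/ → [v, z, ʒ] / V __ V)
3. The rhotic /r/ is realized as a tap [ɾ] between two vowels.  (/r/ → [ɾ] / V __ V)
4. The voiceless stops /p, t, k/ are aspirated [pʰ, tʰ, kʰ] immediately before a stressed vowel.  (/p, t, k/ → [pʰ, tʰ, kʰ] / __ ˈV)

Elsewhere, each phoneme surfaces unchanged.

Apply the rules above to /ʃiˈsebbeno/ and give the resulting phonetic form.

/ʃ/ — word-initial; rule 2 does not apply here → [ʃ].
/i/ — between /ʃ/ and /s/; rule 1 does not apply here → [i].
/s/ (between /i/ and /e/): between two vowels, so rule 2 applies → [z].
/e/ (between /s/ and /b/): before a voiced consonant, so rule 1 applies → [eː].
/b/ (between /e/ and /b/): no rule targets it → [b].
/b/ stays [b].
/e/ meets the environment for rule 1 (before a voiced consonant) → [eː].
/n/ (between /e/ and /o/) is unaffected → [n].
/o/ (word-final) is in the target of rule 1 but the environment (before a voiced consonant) is not met → [o].

[ʃiˈzeːbbeːno]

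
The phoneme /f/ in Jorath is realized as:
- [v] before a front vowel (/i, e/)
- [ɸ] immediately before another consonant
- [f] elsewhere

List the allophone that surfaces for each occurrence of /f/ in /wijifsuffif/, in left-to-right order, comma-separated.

Occurrence 1 (position 5): immediately before another consonant → [ɸ].
Occurrence 2 (position 8): immediately before another consonant → [ɸ].
Occurrence 3 (position 9): before a front vowel (/i, e/) → [v].
Occurrence 4 (position 11): no conditioning environment matches → elsewhere allophone [f].

[ɸ], [ɸ], [v], [f]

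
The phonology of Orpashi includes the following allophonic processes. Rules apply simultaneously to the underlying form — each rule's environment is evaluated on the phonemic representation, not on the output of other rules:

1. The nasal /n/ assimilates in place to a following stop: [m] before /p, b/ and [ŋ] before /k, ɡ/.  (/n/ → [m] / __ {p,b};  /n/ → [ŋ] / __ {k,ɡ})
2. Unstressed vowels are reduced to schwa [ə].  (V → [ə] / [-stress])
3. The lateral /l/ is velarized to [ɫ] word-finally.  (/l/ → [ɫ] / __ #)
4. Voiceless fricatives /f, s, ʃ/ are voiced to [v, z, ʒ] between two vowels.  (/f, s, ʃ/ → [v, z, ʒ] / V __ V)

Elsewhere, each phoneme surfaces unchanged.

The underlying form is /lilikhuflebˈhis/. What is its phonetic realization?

[lələkhəfləbˈhis]

/l/ (word-initial): rule 3 targets it, but not word-finally → unchanged [l].
Rule 2 applies to /i/ (between /l/ and /l/: in an unstressed syllable) → [ə].
/l/ (between /i/ and /i/) fails the environment for rule 3, so it stays [l].
/i/ meets the environment for rule 2 (in an unstressed syllable) → [ə].
/k/ (between /i/ and /h/) is unaffected → [k].
/h/ stays [h].
Rule 2 applies to /u/ (between /h/ and /f/: in an unstressed syllable) → [ə].
/f/ (between /u/ and /l/): rule 4 targets it, but not between two vowels → unchanged [f].
/l/ (between /f/ and /e/): rule 3 targets it, but not word-finally → unchanged [l].
/e/ — between /l/ and /b/, in an unstressed syllable — surfaces as [ə] (rule 2).
/b/ (between /e/ and /h/) is unaffected → [b].
/h/ (between /b/ and /i/) is unaffected → [h].
/i/ (between /h/ and /s/): rule 2 targets it, but not in an unstressed syllable → unchanged [i].
/s/ (word-final) fails the environment for rule 4, so it stays [s].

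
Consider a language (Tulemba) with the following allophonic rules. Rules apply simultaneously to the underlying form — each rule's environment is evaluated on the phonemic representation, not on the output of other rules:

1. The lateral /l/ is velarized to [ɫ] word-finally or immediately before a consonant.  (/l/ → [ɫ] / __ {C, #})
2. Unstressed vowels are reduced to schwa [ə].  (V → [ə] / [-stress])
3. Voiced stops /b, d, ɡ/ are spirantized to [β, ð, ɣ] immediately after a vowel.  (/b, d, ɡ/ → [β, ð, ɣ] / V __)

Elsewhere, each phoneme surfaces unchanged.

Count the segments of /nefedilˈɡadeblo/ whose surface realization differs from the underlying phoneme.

9

Segments that undergo a rule: /e/ → [ə] (rule 2); /e/ → [ə] (rule 2); /d/ → [ð] (rule 3); /i/ → [ə] (rule 2); /l/ → [ɫ] (rule 1); /d/ → [ð] (rule 3); /e/ → [ə] (rule 2); /b/ → [β] (rule 3); /o/ → [ə] (rule 2).
All other segments surface unchanged.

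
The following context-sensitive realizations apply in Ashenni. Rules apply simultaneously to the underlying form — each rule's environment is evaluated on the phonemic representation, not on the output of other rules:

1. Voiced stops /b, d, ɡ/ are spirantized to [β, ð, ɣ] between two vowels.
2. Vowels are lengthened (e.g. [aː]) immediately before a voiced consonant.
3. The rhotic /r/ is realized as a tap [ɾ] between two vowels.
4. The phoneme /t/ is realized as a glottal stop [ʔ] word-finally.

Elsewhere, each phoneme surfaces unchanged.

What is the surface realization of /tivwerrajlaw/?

/t/ (word-initial): rule 4 targets it, but not word-finally → unchanged [t].
/i/ — between /t/ and /v/, before a voiced consonant — surfaces as [iː] (rule 2).
/v/ stays [v].
/w/ — not in any rule's target class → [w].
/e/ meets the environment for rule 2 (before a voiced consonant) → [eː].
/r/ (between /e/ and /r/) fails the environment for rule 3, so it stays [r].
/r/ (between /r/ and /a/) is in the target of rule 3 but the environment (between two vowels) is not met → [r].
/a/ — between /r/ and /j/, before a voiced consonant — surfaces as [aː] (rule 2).
/j/ — not in any rule's target class → [j].
/l/ — not in any rule's target class → [l].
/a/ — between /l/ and /w/, before a voiced consonant — surfaces as [aː] (rule 2).
/w/ (word-final): no rule targets it → [w].

[tiːvweːrraːjlaːw]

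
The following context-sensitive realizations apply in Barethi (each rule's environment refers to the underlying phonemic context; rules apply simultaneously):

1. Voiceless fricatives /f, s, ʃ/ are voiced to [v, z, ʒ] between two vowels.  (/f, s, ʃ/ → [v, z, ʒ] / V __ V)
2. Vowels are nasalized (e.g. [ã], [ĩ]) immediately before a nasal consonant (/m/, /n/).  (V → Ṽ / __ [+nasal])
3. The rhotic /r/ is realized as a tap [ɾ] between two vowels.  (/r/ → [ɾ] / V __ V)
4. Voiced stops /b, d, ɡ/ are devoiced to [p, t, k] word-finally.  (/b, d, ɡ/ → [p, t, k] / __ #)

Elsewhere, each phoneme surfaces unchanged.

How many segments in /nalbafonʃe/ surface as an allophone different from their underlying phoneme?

2

Segments that undergo a rule: /f/ → [v] (rule 1); /o/ → [õ] (rule 2).
All other segments surface unchanged.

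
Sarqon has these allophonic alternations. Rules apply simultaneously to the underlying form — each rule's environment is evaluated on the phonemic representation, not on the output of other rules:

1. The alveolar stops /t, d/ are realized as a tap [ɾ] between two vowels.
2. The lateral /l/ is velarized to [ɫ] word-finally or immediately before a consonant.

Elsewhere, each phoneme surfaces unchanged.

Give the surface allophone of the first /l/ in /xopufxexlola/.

[l]

/l/ (between /x/ and /o/) fails the environment for rule 2, so it stays [l].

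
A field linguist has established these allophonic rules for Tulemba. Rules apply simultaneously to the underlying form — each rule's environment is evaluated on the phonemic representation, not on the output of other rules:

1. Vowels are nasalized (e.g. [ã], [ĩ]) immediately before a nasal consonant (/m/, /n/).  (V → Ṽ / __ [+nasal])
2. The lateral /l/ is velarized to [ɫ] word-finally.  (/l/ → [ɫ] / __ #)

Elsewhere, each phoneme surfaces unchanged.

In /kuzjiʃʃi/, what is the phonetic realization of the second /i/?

[i]

/i/ (word-final) is in the target of rule 1 but the environment (before a nasal consonant) is not met → [i].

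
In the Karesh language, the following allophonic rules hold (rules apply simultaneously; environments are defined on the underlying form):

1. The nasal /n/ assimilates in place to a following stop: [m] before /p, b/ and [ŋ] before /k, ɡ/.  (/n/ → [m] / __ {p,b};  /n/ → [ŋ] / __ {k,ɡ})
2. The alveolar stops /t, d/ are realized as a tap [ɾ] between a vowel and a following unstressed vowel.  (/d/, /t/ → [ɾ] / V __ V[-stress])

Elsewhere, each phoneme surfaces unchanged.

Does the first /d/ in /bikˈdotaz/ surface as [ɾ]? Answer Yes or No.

/d/ (between /k/ and /o/) is in the target of rule 2 but the environment (between a vowel and a following unstressed vowel) is not met → [d].
The actual realization is [d], not [ɾ].

No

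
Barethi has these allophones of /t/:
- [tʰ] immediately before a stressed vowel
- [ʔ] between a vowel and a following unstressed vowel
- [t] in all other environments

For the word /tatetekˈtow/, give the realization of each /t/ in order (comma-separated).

Occurrence 1 (position 1): no conditioning environment matches → elsewhere allophone [t].
Occurrence 2 (position 3): between a vowel and a following unstressed vowel → [ʔ].
Occurrence 3 (position 5): between a vowel and a following unstressed vowel → [ʔ].
Occurrence 4 (position 8): immediately before a stressed vowel → [tʰ].

[t], [ʔ], [ʔ], [tʰ]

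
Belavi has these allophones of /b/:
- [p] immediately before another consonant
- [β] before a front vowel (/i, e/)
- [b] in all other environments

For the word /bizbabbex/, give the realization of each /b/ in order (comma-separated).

[β], [b], [p], [β]

Occurrence 1 (position 1): before a front vowel (/i, e/) → [β].
Occurrence 2 (position 4): no conditioning environment matches → elsewhere allophone [b].
Occurrence 3 (position 6): immediately before another consonant → [p].
Occurrence 4 (position 7): before a front vowel (/i, e/) → [β].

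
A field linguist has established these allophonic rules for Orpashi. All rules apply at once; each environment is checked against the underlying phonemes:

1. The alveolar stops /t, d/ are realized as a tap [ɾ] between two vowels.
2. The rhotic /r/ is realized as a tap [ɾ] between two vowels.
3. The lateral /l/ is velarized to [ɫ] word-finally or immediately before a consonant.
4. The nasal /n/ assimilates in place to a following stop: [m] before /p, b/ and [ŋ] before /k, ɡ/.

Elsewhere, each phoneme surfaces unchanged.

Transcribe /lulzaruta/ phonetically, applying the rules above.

[luɫzaɾuɾa]

/l/ (word-initial): rule 3 targets it, but not word-finally or immediately before a consonant → unchanged [l].
/u/ (between /l/ and /l/) is unaffected → [u].
/l/ (between /u/ and /z/): word-finally or immediately before a consonant, so rule 3 applies → [ɫ].
/z/ — not in any rule's target class → [z].
/a/ — not in any rule's target class → [a].
Rule 2 applies to /r/ (between /a/ and /u/: between two vowels) → [ɾ].
/u/ — not in any rule's target class → [u].
/t/ (between /u/ and /a/): between two vowels, so rule 1 applies → [ɾ].
/a/ — not in any rule's target class → [a].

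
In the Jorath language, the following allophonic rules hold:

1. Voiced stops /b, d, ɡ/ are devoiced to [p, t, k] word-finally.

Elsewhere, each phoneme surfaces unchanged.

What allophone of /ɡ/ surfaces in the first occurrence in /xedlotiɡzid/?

/ɡ/ (between /i/ and /z/) is in the target of rule 1 but the environment (word-finally) is not met → [ɡ].

[ɡ]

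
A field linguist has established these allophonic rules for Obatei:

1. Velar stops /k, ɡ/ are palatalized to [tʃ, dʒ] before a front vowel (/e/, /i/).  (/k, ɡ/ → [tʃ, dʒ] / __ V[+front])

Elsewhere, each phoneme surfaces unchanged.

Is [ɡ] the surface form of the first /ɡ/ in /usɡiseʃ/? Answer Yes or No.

/ɡ/ — between /s/ and /i/, before a front vowel — surfaces as [dʒ] (rule 1).
The actual realization is [dʒ], not [ɡ].

No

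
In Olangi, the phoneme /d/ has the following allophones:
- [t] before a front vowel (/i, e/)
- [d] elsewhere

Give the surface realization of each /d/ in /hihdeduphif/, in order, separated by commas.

Occurrence 1 (position 4): before a front vowel (/i, e/) → [t].
Occurrence 2 (position 6): no conditioning environment matches → elsewhere allophone [d].

[t], [d]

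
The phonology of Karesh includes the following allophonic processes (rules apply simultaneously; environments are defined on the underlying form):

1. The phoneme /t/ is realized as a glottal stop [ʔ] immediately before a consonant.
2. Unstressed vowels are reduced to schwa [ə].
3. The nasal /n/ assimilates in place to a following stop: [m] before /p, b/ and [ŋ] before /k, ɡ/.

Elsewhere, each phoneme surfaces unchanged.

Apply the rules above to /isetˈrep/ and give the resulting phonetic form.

Rule 2 applies to /i/ (word-initial: in an unstressed syllable) → [ə].
/e/ (between /s/ and /t/): in an unstressed syllable, so rule 2 applies → [ə].
Rule 1 applies to /t/ (between /e/ and /r/: immediately before a consonant) → [ʔ].
/e/ (between /r/ and /p/) fails the environment for rule 2, so it stays [e].

[əsəʔˈrep]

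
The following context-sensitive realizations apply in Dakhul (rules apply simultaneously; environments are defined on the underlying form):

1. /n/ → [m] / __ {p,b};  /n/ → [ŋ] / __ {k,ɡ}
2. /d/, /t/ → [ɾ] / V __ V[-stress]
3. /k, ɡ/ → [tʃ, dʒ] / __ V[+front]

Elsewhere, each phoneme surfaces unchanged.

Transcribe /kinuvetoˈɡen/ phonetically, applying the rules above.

[tʃinuveɾoˈdʒen]

/k/ (word-initial) occurs before a front vowel → [tʃ] by rule 3.
/i/ (between /k/ and /n/) is unaffected → [i].
/n/ — between /i/ and /u/; rule 1 does not apply here → [n].
/u/ (between /n/ and /v/): no rule targets it → [u].
/v/ (between /u/ and /e/) is unaffected → [v].
/e/ stays [e].
Rule 2 applies to /t/ (between /e/ and /o/: between a vowel and a following unstressed vowel) → [ɾ].
/o/ (between /t/ and /ɡ/): no rule targets it → [o].
/ɡ/ meets the environment for rule 3 (before a front vowel) → [dʒ].
/e/ (between /ɡ/ and /n/) is unaffected → [e].
/n/ (word-final) is in the target of rule 1 but the environment (before a labial or velar stop) is not met → [n].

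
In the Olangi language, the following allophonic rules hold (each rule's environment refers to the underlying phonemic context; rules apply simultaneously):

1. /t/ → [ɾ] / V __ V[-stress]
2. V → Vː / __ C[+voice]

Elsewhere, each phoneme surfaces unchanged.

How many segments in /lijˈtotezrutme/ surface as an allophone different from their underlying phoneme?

3

Segments that undergo a rule: /i/ → [iː] (rule 2); /t/ → [ɾ] (rule 1); /e/ → [eː] (rule 2).
All other segments surface unchanged.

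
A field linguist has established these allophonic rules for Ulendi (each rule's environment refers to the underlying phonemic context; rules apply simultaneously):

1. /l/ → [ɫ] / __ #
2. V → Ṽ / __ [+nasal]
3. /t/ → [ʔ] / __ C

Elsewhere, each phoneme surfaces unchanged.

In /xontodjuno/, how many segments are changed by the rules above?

Segments that undergo a rule: /o/ → [õ] (rule 2); /u/ → [ũ] (rule 2).
All other segments surface unchanged.

2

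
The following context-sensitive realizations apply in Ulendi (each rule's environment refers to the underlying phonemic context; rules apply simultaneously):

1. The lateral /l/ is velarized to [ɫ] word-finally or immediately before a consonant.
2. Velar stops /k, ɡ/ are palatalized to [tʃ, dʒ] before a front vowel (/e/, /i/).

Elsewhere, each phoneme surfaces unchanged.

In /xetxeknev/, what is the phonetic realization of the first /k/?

/k/ (between /e/ and /n/) fails the environment for rule 2, so it stays [k].

[k]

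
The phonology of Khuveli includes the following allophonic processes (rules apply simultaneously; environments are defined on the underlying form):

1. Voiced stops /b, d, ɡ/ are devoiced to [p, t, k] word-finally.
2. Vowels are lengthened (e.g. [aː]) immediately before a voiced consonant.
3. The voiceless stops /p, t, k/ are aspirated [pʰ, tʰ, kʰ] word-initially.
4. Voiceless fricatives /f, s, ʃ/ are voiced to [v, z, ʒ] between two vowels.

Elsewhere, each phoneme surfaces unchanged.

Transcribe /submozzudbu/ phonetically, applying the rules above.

/s/ (word-initial) is in the target of rule 4 but the environment (between two vowels) is not met → [s].
/u/ — between /s/ and /b/, before a voiced consonant — surfaces as [uː] (rule 2).
/b/ — between /u/ and /m/; rule 1 does not apply here → [b].
/m/ (between /b/ and /o/) is unaffected → [m].
/o/ meets the environment for rule 2 (before a voiced consonant) → [oː].
/z/ (between /o/ and /z/) is unaffected → [z].
/z/ stays [z].
/u/ (between /z/ and /d/) occurs before a voiced consonant → [uː] by rule 2.
/d/ (between /u/ and /b/) is in the target of rule 1 but the environment (word-finally) is not met → [d].
/b/ (between /d/ and /u/) is in the target of rule 1 but the environment (word-finally) is not met → [b].
/u/ (word-final): rule 2 targets it, but not before a voiced consonant → unchanged [u].

[suːbmoːzzuːdbu]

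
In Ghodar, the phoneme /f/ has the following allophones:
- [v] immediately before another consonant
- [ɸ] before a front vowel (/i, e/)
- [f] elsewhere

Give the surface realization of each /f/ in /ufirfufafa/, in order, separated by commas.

[ɸ], [f], [f], [f]

Occurrence 1 (position 2): before a front vowel (/i, e/) → [ɸ].
Occurrence 2 (position 5): no conditioning environment matches → elsewhere allophone [f].
Occurrence 3 (position 7): no conditioning environment matches → elsewhere allophone [f].
Occurrence 4 (position 9): no conditioning environment matches → elsewhere allophone [f].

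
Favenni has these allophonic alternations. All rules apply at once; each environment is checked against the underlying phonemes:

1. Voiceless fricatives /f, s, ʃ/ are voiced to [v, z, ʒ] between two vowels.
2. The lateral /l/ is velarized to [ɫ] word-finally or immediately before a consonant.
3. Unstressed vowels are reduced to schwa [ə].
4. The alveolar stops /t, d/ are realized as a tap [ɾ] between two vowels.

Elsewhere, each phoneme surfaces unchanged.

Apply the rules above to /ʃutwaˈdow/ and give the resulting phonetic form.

/ʃ/ (word-initial) fails the environment for rule 1, so it stays [ʃ].
Rule 3 applies to /u/ (between /ʃ/ and /t/: in an unstressed syllable) → [ə].
/t/ (between /u/ and /w/) is in the target of rule 4 but the environment (between two vowels) is not met → [t].
/w/ (between /t/ and /a/): no rule targets it → [w].
Rule 3 applies to /a/ (between /w/ and /d/: in an unstressed syllable) → [ə].
/d/ — between /a/ and /o/, between two vowels — surfaces as [ɾ] (rule 4).
/o/ (between /d/ and /w/) is in the target of rule 3 but the environment (in an unstressed syllable) is not met → [o].
/w/ (word-final): no rule targets it → [w].

[ʃətwəˈɾow]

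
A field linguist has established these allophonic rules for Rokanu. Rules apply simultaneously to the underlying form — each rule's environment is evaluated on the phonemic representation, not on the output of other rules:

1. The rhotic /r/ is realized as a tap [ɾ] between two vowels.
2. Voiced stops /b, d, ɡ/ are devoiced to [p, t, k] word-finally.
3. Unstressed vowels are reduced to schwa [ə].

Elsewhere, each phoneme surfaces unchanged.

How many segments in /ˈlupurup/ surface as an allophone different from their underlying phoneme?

Segments that undergo a rule: /u/ → [ə] (rule 3); /r/ → [ɾ] (rule 1); /u/ → [ə] (rule 3).
All other segments surface unchanged.

3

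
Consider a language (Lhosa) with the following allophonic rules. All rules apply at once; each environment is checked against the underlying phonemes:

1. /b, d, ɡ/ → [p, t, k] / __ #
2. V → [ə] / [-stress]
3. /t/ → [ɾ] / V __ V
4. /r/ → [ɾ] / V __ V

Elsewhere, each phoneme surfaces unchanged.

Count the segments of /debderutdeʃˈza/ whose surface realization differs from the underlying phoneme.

5

Segments that undergo a rule: /e/ → [ə] (rule 2); /e/ → [ə] (rule 2); /r/ → [ɾ] (rule 4); /u/ → [ə] (rule 2); /e/ → [ə] (rule 2).
All other segments surface unchanged.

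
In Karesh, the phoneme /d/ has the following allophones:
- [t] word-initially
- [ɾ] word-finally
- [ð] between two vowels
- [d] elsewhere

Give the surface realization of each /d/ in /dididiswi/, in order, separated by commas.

[t], [ð], [ð]

Occurrence 1 (position 1): word-initially → [t].
Occurrence 2 (position 3): between two vowels → [ð].
Occurrence 3 (position 5): between two vowels → [ð].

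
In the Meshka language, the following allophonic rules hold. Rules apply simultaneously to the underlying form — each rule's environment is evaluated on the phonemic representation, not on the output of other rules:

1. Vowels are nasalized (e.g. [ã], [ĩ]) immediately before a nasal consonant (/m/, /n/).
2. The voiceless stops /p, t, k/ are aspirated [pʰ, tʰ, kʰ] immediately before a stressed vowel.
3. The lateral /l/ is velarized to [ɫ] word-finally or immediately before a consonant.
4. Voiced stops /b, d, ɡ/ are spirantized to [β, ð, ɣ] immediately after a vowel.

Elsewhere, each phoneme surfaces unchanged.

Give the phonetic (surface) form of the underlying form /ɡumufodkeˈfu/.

/ɡ/ — word-initial; rule 4 does not apply here → [ɡ].
/u/ — between /ɡ/ and /m/, before a nasal consonant — surfaces as [ũ] (rule 1).
/u/ (between /m/ and /f/) fails the environment for rule 1, so it stays [u].
/o/ (between /f/ and /d/) is in the target of rule 1 but the environment (before a nasal consonant) is not met → [o].
Rule 4 applies to /d/ (between /o/ and /k/: immediately after a vowel) → [ð].
/k/ (between /d/ and /e/): rule 2 targets it, but not immediately before a stressed vowel → unchanged [k].
/e/ (between /k/ and /f/): rule 1 targets it, but not before a nasal consonant → unchanged [e].
/u/ (word-final): rule 1 targets it, but not before a nasal consonant → unchanged [u].

[ɡũmufoðkeˈfu]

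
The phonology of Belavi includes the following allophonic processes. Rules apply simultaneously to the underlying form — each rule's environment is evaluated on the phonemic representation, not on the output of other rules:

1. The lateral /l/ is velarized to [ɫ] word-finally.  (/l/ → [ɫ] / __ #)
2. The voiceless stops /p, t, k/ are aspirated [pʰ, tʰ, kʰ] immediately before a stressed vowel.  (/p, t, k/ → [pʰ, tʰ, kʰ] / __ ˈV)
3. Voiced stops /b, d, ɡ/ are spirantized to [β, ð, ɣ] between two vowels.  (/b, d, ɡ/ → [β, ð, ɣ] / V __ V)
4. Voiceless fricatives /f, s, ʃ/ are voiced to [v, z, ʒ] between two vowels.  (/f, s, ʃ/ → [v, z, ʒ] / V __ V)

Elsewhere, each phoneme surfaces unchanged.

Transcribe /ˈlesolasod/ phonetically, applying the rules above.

[ˈlezolazod]

/l/ (word-initial) is in the target of rule 1 but the environment (word-finally) is not met → [l].
/e/ (between /l/ and /s/): no rule targets it → [e].
/s/ — between /e/ and /o/, between two vowels — surfaces as [z] (rule 4).
/o/ (between /s/ and /l/) is unaffected → [o].
/l/ (between /o/ and /a/): rule 1 targets it, but not word-finally → unchanged [l].
/a/ (between /l/ and /s/) is unaffected → [a].
/s/ (between /a/ and /o/) occurs between two vowels → [z] by rule 4.
/o/ stays [o].
/d/ (word-final) is in the target of rule 3 but the environment (between two vowels) is not met → [d].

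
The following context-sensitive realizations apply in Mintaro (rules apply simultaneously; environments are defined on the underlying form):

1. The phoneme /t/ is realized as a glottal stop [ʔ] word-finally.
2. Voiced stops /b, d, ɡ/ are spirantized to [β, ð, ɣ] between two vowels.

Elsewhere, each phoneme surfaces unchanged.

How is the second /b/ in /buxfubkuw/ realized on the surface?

[b]

/b/ (between /u/ and /k/) fails the environment for rule 2, so it stays [b].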